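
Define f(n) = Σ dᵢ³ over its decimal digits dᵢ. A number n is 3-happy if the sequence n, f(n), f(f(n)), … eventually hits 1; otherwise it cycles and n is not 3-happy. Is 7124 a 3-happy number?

7124 → 416
416 → 281
281 → 521
521 → 134
134 → 92
92 → 737
737 → 713
713 → 371
371 → 371  — 371 already seen; the sequence cycles without reaching 1.

not 3-happy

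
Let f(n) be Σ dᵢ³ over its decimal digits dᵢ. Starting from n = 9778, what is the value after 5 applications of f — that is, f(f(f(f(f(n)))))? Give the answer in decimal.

9778 → 9³ + 7³ + 7³ + 8³ = 729 + 343 + 343 + 512 = 1927
1927 → 1³ + 9³ + 2³ + 7³ = 1 + 729 + 8 + 343 = 1081
1081 → 1³ + 0³ + 8³ + 1³ = 1 + 0 + 512 + 1 = 514
514 → 5³ + 1³ + 4³ = 125 + 1 + 64 = 190
190 → 1³ + 9³ + 0³ = 1 + 729 + 0 = 730

730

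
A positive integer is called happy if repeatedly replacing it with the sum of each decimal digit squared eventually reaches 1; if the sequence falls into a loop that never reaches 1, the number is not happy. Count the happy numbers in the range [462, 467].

1

462: 462 → 56 → 61 → 37 → 58 → 89 → 145 → 42 → 20 → 4 → 16 → 37  (repeats 37)
463: 463 → 61 → 37 → 58 → 89 → 145 → 42 → 20 → 4 → 16 → 37  (repeats 37)
464: 464 → 68 → 100 → 1  (reaches 1)
465: 465 → 77 → 98 → 145 → 42 → 20 → 4 → 16 → 37 → 58 → 89 → 145  (repeats 145)
466: 466 → 88 → 128 → 69 → 117 → 51 → 26 → 40 → 16 → 37 → 58 → 89 → 145 → 42 → 20 → 4 → 16  (repeats 16)
467: 467 → 101 → 2 → 4 → 16 → 37 → 58 → 89 → 145 → 42 → 20 → 4  (repeats 4)
happy: 464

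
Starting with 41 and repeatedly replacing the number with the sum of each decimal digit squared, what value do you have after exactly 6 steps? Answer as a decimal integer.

41 → 4² + 1² = 17
17 → 1² + 7² = 50
50 → 5² + 0² = 25
25 → 2² + 5² = 29
29 → 2² + 9² = 85
85 → 8² + 5² = 89

89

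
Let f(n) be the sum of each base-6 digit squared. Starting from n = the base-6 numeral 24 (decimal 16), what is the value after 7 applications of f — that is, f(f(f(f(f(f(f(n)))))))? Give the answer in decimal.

41

16 = (2,4)_6 → 2² + 4² = 20
20 = (3,2)_6 → 3² + 2² = 13
13 = (2,1)_6 → 2² + 1² = 5
5 = (5)_6 → 5² = 25
25 = (4,1)_6 → 4² + 1² = 17
17 = (2,5)_6 → 2² + 5² = 29
29 = (4,5)_6 → 4² + 5² = 41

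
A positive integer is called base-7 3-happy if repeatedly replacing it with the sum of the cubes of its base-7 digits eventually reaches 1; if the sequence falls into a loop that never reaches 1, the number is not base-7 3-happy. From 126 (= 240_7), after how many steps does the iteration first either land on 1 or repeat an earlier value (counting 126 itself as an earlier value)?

126 = (2,4,0)_7 → 2³ + 4³ + 0³ = 8 + 64 + 0 = 72
72 = (1,3,2)_7 → 1³ + 3³ + 2³ = 1 + 27 + 8 = 36
36 = (5,1)_7 → 5³ + 1³ = 125 + 1 = 126  — 126 repeats.
That took 3 steps.

3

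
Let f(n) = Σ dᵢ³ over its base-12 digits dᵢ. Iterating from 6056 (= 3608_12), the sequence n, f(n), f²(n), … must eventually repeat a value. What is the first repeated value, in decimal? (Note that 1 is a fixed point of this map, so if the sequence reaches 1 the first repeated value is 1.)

755

6056 = (3,6,0,8)_12 → 3³ + 6³ + 0³ + 8³ = 755
755 = (5,2,11)_12 → 5³ + 2³ + 11³ = 1464
1464 = (10,2,0)_12 → 10³ + 2³ + 0³ = 1008
1008 = (7,0,0)_12 → 7³ + 0³ + 0³ = 343
343 = (2,4,7)_12 → 2³ + 4³ + 7³ = 415
415 = (2,10,7)_12 → 2³ + 10³ + 7³ = 1351
1351 = (9,4,7)_12 → 9³ + 4³ + 7³ = 1136
1136 = (7,10,8)_12 → 7³ + 10³ + 8³ = 1855
1855 = (1,0,10,7)_12 → 1³ + 0³ + 10³ + 7³ = 1344
1344 = (9,4,0)_12 → 9³ + 4³ + 0³ = 793
793 = (5,6,1)_12 → 5³ + 6³ + 1³ = 342
342 = (2,4,6)_12 → 2³ + 4³ + 6³ = 288
288 = (2,0,0)_12 → 2³ + 0³ + 0³ = 8
8 = (8)_12 → 8³ = 512
512 = (3,6,8)_12 → 3³ + 6³ + 8³ = 755  — 755 already appeared earlier.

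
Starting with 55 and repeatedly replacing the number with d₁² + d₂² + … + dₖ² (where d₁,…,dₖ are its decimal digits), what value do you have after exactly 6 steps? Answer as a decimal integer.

55 → 5² + 5² = 50
50 → 5² + 0² = 25
25 → 2² + 5² = 29
29 → 2² + 9² = 85
85 → 8² + 5² = 89
89 → 8² + 9² = 145

145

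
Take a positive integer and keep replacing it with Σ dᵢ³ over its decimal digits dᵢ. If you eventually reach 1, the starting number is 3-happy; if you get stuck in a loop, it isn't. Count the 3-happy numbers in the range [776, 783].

1

776: 776 → 902 → 737 → 713 → 371 → 371  — not 3-happy
777: 777 → 1029 → 738 → 882 → 1032 → 36 → 243 → 99 → 1458 → 702 → 351 → 153 → 153  — not 3-happy
778: 778 → 1198 → 1243 → 100 → 1  — 3-happy
779: 779 → 1415 → 191 → 731 → 371 → 371  — not 3-happy
780: 780 → 855 → 762 → 567 → 684 → 792 → 1080 → 513 → 153 → 153  — not 3-happy
781: 781 → 856 → 853 → 664 → 496 → 1009 → 730 → 370 → 370  — not 3-happy
782: 782 → 863 → 755 → 593 → 881 → 1025 → 134 → 92 → 737 → 713 → 371 → 371  — not 3-happy
783: 783 → 882 → 1032 → 36 → 243 → 99 → 1458 → 702 → 351 → 153 → 153  — not 3-happy
3-happy: 778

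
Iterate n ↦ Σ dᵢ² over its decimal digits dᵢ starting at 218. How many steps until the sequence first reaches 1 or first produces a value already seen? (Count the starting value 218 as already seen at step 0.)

218 → 2² + 1² + 8² = 69
69 → 6² + 9² = 117
117 → 1² + 1² + 7² = 51
51 → 5² + 1² = 26
26 → 2² + 6² = 40
40 → 4² + 0² = 16
16 → 1² + 6² = 37
37 → 3² + 7² = 58
58 → 5² + 8² = 89
89 → 8² + 9² = 145
145 → 1² + 4² + 5² = 42
42 → 4² + 2² = 20
20 → 2² + 0² = 4
4 → 4² = 16  — 16 repeats.
That took 14 steps.

14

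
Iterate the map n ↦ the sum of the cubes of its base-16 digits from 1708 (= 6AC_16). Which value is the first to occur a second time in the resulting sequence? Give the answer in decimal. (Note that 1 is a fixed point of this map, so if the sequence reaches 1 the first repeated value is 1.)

1456

1708 = (6,10,12)_16 → 6³ + 10³ + 12³ = 216 + 1000 + 1728 = 2944
2944 = (11,8,0)_16 → 11³ + 8³ + 0³ = 1331 + 512 + 0 = 1843
1843 = (7,3,3)_16 → 7³ + 3³ + 3³ = 343 + 27 + 27 = 397
397 = (1,8,13)_16 → 1³ + 8³ + 13³ = 1 + 512 + 2197 = 2710
2710 = (10,9,6)_16 → 10³ + 9³ + 6³ = 1000 + 729 + 216 = 1945
1945 = (7,9,9)_16 → 7³ + 9³ + 9³ = 343 + 729 + 729 = 1801
1801 = (7,0,9)_16 → 7³ + 0³ + 9³ = 343 + 0 + 729 = 1072
1072 = (4,3,0)_16 → 4³ + 3³ + 0³ = 64 + 27 + 0 = 91
91 = (5,11)_16 → 5³ + 11³ = 125 + 1331 = 1456
1456 = (5,11,0)_16 → 5³ + 11³ + 0³ = 125 + 1331 + 0 = 1456  — 1456 already appeared earlier.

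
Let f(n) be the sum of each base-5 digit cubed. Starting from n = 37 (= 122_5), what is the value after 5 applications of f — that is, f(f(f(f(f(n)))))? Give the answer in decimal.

37 = (1,2,2)_5 → 1³ + 2³ + 2³ = 17
17 = (3,2)_5 → 3³ + 2³ = 35
35 = (1,2,0)_5 → 1³ + 2³ + 0³ = 9
9 = (1,4)_5 → 1³ + 4³ = 65
65 = (2,3,0)_5 → 2³ + 3³ + 0³ = 35

35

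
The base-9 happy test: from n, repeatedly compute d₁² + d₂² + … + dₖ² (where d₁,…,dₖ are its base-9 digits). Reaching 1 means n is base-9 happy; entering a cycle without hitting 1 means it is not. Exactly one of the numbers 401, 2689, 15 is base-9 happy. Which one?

401: 401 → 105 → 41 → 41  — repeats 41 (not base-9 happy)
2689: 2689 → 95 → 27 → 9 → 1  — reaches 1 (base-9 happy)
15: 15 → 37 → 17 → 65 → 53 → 89 → 65  — repeats 65 (not base-9 happy)

2689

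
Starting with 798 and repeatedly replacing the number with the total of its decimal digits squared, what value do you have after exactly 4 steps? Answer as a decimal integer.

798 → 7² + 9² + 8² = 49 + 81 + 64 = 194
194 → 1² + 9² + 4² = 1 + 81 + 16 = 98
98 → 9² + 8² = 81 + 64 = 145
145 → 1² + 4² + 5² = 1 + 16 + 25 = 42

42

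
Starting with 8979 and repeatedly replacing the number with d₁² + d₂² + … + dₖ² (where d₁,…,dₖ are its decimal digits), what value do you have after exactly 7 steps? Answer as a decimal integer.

16

8979 → 275
275 → 78
78 → 113
113 → 11
11 → 2
2 → 4
4 → 16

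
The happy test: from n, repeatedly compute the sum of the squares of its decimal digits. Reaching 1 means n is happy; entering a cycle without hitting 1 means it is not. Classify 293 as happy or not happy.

happy

293 → 2² + 9² + 3² = 94
94 → 9² + 4² = 97
97 → 9² + 7² = 130
130 → 1² + 3² + 0² = 10
10 → 1² + 0² = 1  — reached 1.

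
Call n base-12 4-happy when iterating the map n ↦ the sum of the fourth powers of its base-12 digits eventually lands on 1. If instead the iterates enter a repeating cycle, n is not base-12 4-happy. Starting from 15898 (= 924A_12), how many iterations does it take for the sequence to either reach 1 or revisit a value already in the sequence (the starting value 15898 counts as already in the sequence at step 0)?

15898 = (9,2,4,10)_12 → 9⁴ + 2⁴ + 4⁴ + 10⁴ = 6561 + 16 + 256 + 10000 = 16833
16833 = (9,8,10,9)_12 → 9⁴ + 8⁴ + 10⁴ + 9⁴ = 6561 + 4096 + 10000 + 6561 = 27218
27218 = (1,3,9,0,2)_12 → 1⁴ + 3⁴ + 9⁴ + 0⁴ + 2⁴ = 1 + 81 + 6561 + 0 + 16 = 6659
6659 = (3,10,2,11)_12 → 3⁴ + 10⁴ + 2⁴ + 11⁴ = 81 + 10000 + 16 + 14641 = 24738
24738 = (1,2,3,9,6)_12 → 1⁴ + 2⁴ + 3⁴ + 9⁴ + 6⁴ = 1 + 16 + 81 + 6561 + 1296 = 7955
7955 = (4,7,2,11)_12 → 4⁴ + 7⁴ + 2⁴ + 11⁴ = 256 + 2401 + 16 + 14641 = 17314
17314 = (10,0,2,10)_12 → 10⁴ + 0⁴ + 2⁴ + 10⁴ = 10000 + 0 + 16 + 10000 = 20016
20016 = (11,7,0,0)_12 → 11⁴ + 7⁴ + 0⁴ + 0⁴ = 14641 + 2401 + 0 + 0 = 17042
17042 = (9,10,4,2)_12 → 9⁴ + 10⁴ + 4⁴ + 2⁴ = 6561 + 10000 + 256 + 16 = 16833  — 16833 repeats.
That took 9 steps.

9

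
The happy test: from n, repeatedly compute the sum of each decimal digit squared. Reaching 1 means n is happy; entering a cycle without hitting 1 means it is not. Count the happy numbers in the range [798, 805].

1

798: 798 → 194 → 98 → 145 → 42 → 20 → 4 → 16 → 37 → 58 → 89 → 145  (repeats 145)
799: 799 → 211 → 6 → 36 → 45 → 41 → 17 → 50 → 25 → 29 → 85 → 89 → 145 → 42 → 20 → 4 → 16 → 37 → 58 → 89  (repeats 89)
800: 800 → 64 → 52 → 29 → 85 → 89 → 145 → 42 → 20 → 4 → 16 → 37 → 58 → 89  (repeats 89)
801: 801 → 65 → 61 → 37 → 58 → 89 → 145 → 42 → 20 → 4 → 16 → 37  (repeats 37)
802: 802 → 68 → 100 → 1  (reaches 1)
803: 803 → 73 → 58 → 89 → 145 → 42 → 20 → 4 → 16 → 37 → 58  (repeats 58)
804: 804 → 80 → 64 → 52 → 29 → 85 → 89 → 145 → 42 → 20 → 4 → 16 → 37 → 58 → 89  (repeats 89)
805: 805 → 89 → 145 → 42 → 20 → 4 → 16 → 37 → 58 → 89  (repeats 89)
happy: 802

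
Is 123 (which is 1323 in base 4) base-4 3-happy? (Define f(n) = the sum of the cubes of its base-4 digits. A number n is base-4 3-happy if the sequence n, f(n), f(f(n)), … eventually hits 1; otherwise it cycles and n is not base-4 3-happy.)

not base-4 3-happy

123 = (1,3,2,3)_4 → 1³ + 3³ + 2³ + 3³ = 63
63 = (3,3,3)_4 → 3³ + 3³ + 3³ = 81
81 = (1,1,0,1)_4 → 1³ + 1³ + 0³ + 1³ = 3
3 = (3)_4 → 3³ = 27
27 = (1,2,3)_4 → 1³ + 2³ + 3³ = 36
36 = (2,1,0)_4 → 2³ + 1³ + 0³ = 9
9 = (2,1)_4 → 2³ + 1³ = 9  — 9 already seen; the sequence cycles without reaching 1.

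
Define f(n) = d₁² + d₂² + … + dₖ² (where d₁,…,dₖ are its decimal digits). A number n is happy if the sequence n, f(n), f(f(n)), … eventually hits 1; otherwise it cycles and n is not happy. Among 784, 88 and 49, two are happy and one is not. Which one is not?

784: 784 → 129 → 86 → 100 → 1  — reaches 1 (happy)
88: 88 → 128 → 69 → 117 → 51 → 26 → 40 → 16 → 37 → 58 → 89 → 145 → 42 → 20 → 4 → 16  — repeats 16 (not happy)
49: 49 → 97 → 130 → 10 → 1  — reaches 1 (happy)

88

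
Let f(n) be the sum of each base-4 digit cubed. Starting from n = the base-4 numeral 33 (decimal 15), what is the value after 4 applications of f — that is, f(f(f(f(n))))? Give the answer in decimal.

9

15 = (3,3)_4 → 3³ + 3³ = 54
54 = (3,1,2)_4 → 3³ + 1³ + 2³ = 36
36 = (2,1,0)_4 → 2³ + 1³ + 0³ = 9
9 = (2,1)_4 → 2³ + 1³ = 9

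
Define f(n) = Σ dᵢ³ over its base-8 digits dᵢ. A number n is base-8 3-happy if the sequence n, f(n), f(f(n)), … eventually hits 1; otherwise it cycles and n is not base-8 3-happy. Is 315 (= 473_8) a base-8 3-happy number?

315 = (4,7,3)_8 → 4³ + 7³ + 3³ = 64 + 343 + 27 = 434
434 = (6,6,2)_8 → 6³ + 6³ + 2³ = 216 + 216 + 8 = 440
440 = (6,7,0)_8 → 6³ + 7³ + 0³ = 216 + 343 + 0 = 559
559 = (1,0,5,7)_8 → 1³ + 0³ + 5³ + 7³ = 1 + 0 + 125 + 343 = 469
469 = (7,2,5)_8 → 7³ + 2³ + 5³ = 343 + 8 + 125 = 476
476 = (7,3,4)_8 → 7³ + 3³ + 4³ = 343 + 27 + 64 = 434  — 434 already seen; the sequence cycles without reaching 1.

not base-8 3-happy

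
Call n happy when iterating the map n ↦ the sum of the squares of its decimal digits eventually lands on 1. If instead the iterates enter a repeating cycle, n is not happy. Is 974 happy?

974 → 9² + 7² + 4² = 81 + 49 + 16 = 146
146 → 1² + 4² + 6² = 1 + 16 + 36 = 53
53 → 5² + 3² = 25 + 9 = 34
34 → 3² + 4² = 9 + 16 = 25
25 → 2² + 5² = 4 + 25 = 29
29 → 2² + 9² = 4 + 81 = 85
85 → 8² + 5² = 64 + 25 = 89
89 → 8² + 9² = 64 + 81 = 145
145 → 1² + 4² + 5² = 1 + 16 + 25 = 42
42 → 4² + 2² = 16 + 4 = 20
20 → 2² + 0² = 4 + 0 = 4
4 → 4² = 16
16 → 1² + 6² = 1 + 36 = 37
37 → 3² + 7² = 9 + 49 = 58
58 → 5² + 8² = 25 + 64 = 89  — 89 already seen; the sequence cycles without reaching 1.

not happy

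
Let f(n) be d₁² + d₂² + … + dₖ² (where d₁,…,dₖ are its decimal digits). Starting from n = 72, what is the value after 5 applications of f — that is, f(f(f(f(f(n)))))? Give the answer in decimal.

85

72 → 7² + 2² = 49 + 4 = 53
53 → 5² + 3² = 25 + 9 = 34
34 → 3² + 4² = 9 + 16 = 25
25 → 2² + 5² = 4 + 25 = 29
29 → 2² + 9² = 4 + 81 = 85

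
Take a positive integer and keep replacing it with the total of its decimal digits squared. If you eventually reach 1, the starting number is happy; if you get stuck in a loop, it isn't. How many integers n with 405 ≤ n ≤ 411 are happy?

405: 405 → 41 → 17 → 50 → 25 → 29 → 85 → 89 → 145 → 42 → 20 → 4 → 16 → 37 → 58 → 89  (repeats 89)
406: 406 → 52 → 29 → 85 → 89 → 145 → 42 → 20 → 4 → 16 → 37 → 58 → 89  (repeats 89)
407: 407 → 65 → 61 → 37 → 58 → 89 → 145 → 42 → 20 → 4 → 16 → 37  (repeats 37)
408: 408 → 80 → 64 → 52 → 29 → 85 → 89 → 145 → 42 → 20 → 4 → 16 → 37 → 58 → 89  (repeats 89)
409: 409 → 97 → 130 → 10 → 1  (reaches 1)
410: 410 → 17 → 50 → 25 → 29 → 85 → 89 → 145 → 42 → 20 → 4 → 16 → 37 → 58 → 89  (repeats 89)
411: 411 → 18 → 65 → 61 → 37 → 58 → 89 → 145 → 42 → 20 → 4 → 16 → 37  (repeats 37)
happy: 409

1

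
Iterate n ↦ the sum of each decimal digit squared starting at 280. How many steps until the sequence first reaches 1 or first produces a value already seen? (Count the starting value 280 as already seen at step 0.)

280 → 2² + 8² + 0² = 4 + 64 + 0 = 68
68 → 6² + 8² = 36 + 64 = 100
100 → 1² + 0² + 0² = 1 + 0 + 0 = 1  — reached 1.
That took 3 steps.

3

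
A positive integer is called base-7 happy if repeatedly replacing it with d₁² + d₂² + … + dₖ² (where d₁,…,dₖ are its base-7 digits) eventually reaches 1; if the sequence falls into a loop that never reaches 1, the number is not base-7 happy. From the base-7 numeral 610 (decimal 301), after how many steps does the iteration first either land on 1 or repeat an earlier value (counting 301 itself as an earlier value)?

301 = (6,1,0)_7 → 37
37 = (5,2)_7 → 29
29 = (4,1)_7 → 17
17 = (2,3)_7 → 13
13 = (1,6)_7 → 37  — 37 repeats.
That took 5 steps.

5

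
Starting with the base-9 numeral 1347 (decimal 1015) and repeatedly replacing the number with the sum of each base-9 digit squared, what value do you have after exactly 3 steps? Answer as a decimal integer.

65

1015 = (1,3,4,7)_9 → 1² + 3² + 4² + 7² = 1 + 9 + 16 + 49 = 75
75 = (8,3)_9 → 8² + 3² = 64 + 9 = 73
73 = (8,1)_9 → 8² + 1² = 64 + 1 = 65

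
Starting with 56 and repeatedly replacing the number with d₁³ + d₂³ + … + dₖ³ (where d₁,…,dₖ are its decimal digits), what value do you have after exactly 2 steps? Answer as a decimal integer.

92

56 → 5³ + 6³ = 341
341 → 3³ + 4³ + 1³ = 92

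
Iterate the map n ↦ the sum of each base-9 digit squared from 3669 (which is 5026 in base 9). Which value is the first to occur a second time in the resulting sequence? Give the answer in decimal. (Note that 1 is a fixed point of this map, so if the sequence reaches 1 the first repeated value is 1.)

3669 = (5,0,2,6)_9 → 5² + 0² + 2² + 6² = 25 + 0 + 4 + 36 = 65
65 = (7,2)_9 → 7² + 2² = 49 + 4 = 53
53 = (5,8)_9 → 5² + 8² = 25 + 64 = 89
89 = (1,0,8)_9 → 1² + 0² + 8² = 1 + 0 + 64 = 65  — 65 already appeared earlier.

65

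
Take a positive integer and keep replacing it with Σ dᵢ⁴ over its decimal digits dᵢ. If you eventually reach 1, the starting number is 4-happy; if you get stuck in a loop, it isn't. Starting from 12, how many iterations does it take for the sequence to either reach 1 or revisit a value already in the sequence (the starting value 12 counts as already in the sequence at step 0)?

12 → 1⁴ + 2⁴ = 17
17 → 1⁴ + 7⁴ = 2402
2402 → 2⁴ + 4⁴ + 0⁴ + 2⁴ = 288
288 → 2⁴ + 8⁴ + 8⁴ = 8208
8208 → 8⁴ + 2⁴ + 0⁴ + 8⁴ = 8208  — 8208 repeats.
That took 5 steps.

5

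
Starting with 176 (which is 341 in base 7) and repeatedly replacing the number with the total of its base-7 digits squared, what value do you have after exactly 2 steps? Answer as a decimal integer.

176 = (3,4,1)_7 → 3² + 4² + 1² = 9 + 16 + 1 = 26
26 = (3,5)_7 → 3² + 5² = 9 + 25 = 34

34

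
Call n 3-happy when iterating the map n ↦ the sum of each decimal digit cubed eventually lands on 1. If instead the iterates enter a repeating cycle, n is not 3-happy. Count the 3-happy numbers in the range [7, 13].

1

7: 7 → 343 → 118 → 514 → 190 → 730 → 370 → 370  — not 3-happy
8: 8 → 512 → 134 → 92 → 737 → 713 → 371 → 371  — not 3-happy
9: 9 → 729 → 1080 → 513 → 153 → 153  — not 3-happy
10: 10 → 1  — 3-happy
11: 11 → 2 → 8 → 512 → 134 → 92 → 737 → 713 → 371 → 371  — not 3-happy
12: 12 → 9 → 729 → 1080 → 513 → 153 → 153  — not 3-happy
13: 13 → 28 → 520 → 133 → 55 → 250 → 133  — not 3-happy
3-happy: 10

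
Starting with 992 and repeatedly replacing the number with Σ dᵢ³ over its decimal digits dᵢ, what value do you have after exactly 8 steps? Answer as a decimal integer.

371

992 → 9³ + 9³ + 2³ = 729 + 729 + 8 = 1466
1466 → 1³ + 4³ + 6³ + 6³ = 1 + 64 + 216 + 216 = 497
497 → 4³ + 9³ + 7³ = 64 + 729 + 343 = 1136
1136 → 1³ + 1³ + 3³ + 6³ = 1 + 1 + 27 + 216 = 245
245 → 2³ + 4³ + 5³ = 8 + 64 + 125 = 197
197 → 1³ + 9³ + 7³ = 1 + 729 + 343 = 1073
1073 → 1³ + 0³ + 7³ + 3³ = 1 + 0 + 343 + 27 = 371
371 → 3³ + 7³ + 1³ = 27 + 343 + 1 = 371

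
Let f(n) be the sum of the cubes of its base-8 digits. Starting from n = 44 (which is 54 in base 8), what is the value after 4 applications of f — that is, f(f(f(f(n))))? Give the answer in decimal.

440

44 = (5,4)_8 → 5³ + 4³ = 189
189 = (2,7,5)_8 → 2³ + 7³ + 5³ = 476
476 = (7,3,4)_8 → 7³ + 3³ + 4³ = 434
434 = (6,6,2)_8 → 6³ + 6³ + 2³ = 440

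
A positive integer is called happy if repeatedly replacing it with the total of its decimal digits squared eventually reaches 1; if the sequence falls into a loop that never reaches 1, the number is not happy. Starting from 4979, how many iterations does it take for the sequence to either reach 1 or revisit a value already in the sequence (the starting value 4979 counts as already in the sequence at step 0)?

4979 → 227
227 → 57
57 → 74
74 → 65
65 → 61
61 → 37
37 → 58
58 → 89
89 → 145
145 → 42
42 → 20
20 → 4
4 → 16
16 → 37  — 37 repeats.
That took 14 steps.

14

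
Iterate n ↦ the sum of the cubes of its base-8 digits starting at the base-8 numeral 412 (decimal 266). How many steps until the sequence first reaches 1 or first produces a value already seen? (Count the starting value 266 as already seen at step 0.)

6

266 = (4,1,2)_8 → 73
73 = (1,1,1)_8 → 3
3 = (3)_8 → 27
27 = (3,3)_8 → 54
54 = (6,6)_8 → 432
432 = (6,6,0)_8 → 432  — 432 repeats.
That took 6 steps.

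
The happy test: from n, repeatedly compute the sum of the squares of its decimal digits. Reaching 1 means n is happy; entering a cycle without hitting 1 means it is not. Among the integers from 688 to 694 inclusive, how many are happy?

688: 688 → 164 → 53 → 34 → 25 → 29 → 85 → 89 → 145 → 42 → 20 → 4 → 16 → 37 → 58 → 89  — not happy
689: 689 → 181 → 66 → 72 → 53 → 34 → 25 → 29 → 85 → 89 → 145 → 42 → 20 → 4 → 16 → 37 → 58 → 89  — not happy
690: 690 → 117 → 51 → 26 → 40 → 16 → 37 → 58 → 89 → 145 → 42 → 20 → 4 → 16  — not happy
691: 691 → 118 → 66 → 72 → 53 → 34 → 25 → 29 → 85 → 89 → 145 → 42 → 20 → 4 → 16 → 37 → 58 → 89  — not happy
692: 692 → 121 → 6 → 36 → 45 → 41 → 17 → 50 → 25 → 29 → 85 → 89 → 145 → 42 → 20 → 4 → 16 → 37 → 58 → 89  — not happy
693: 693 → 126 → 41 → 17 → 50 → 25 → 29 → 85 → 89 → 145 → 42 → 20 → 4 → 16 → 37 → 58 → 89  — not happy
694: 694 → 133 → 19 → 82 → 68 → 100 → 1  — happy
happy: 694

1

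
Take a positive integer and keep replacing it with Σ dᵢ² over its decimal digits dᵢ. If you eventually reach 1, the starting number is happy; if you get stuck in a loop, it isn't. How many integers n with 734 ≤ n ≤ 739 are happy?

2

734: 734 → 74 → 65 → 61 → 37 → 58 → 89 → 145 → 42 → 20 → 4 → 16 → 37  (repeats 37)
735: 735 → 83 → 73 → 58 → 89 → 145 → 42 → 20 → 4 → 16 → 37 → 58  (repeats 58)
736: 736 → 94 → 97 → 130 → 10 → 1  (reaches 1)
737: 737 → 107 → 50 → 25 → 29 → 85 → 89 → 145 → 42 → 20 → 4 → 16 → 37 → 58 → 89  (repeats 89)
738: 738 → 122 → 9 → 81 → 65 → 61 → 37 → 58 → 89 → 145 → 42 → 20 → 4 → 16 → 37  (repeats 37)
739: 739 → 139 → 91 → 82 → 68 → 100 → 1  (reaches 1)
happy: 736, 739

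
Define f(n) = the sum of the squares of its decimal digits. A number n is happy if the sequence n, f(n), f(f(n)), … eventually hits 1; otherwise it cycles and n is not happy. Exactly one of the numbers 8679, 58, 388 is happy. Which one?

8679

8679: 8679 → 230 → 13 → 10 → 1  — reaches 1 (happy)
58: 58 → 89 → 145 → 42 → 20 → 4 → 16 → 37 → 58  — repeats 58 (not happy)
388: 388 → 137 → 59 → 106 → 37 → 58 → 89 → 145 → 42 → 20 → 4 → 16 → 37  — repeats 37 (not happy)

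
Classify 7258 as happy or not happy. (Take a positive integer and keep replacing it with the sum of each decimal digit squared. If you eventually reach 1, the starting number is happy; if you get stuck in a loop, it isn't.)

7258 → 7² + 2² + 5² + 8² = 49 + 4 + 25 + 64 = 142
142 → 1² + 4² + 2² = 1 + 16 + 4 = 21
21 → 2² + 1² = 4 + 1 = 5
5 → 5² = 25
25 → 2² + 5² = 4 + 25 = 29
29 → 2² + 9² = 4 + 81 = 85
85 → 8² + 5² = 64 + 25 = 89
89 → 8² + 9² = 64 + 81 = 145
145 → 1² + 4² + 5² = 1 + 16 + 25 = 42
42 → 4² + 2² = 16 + 4 = 20
20 → 2² + 0² = 4 + 0 = 4
4 → 4² = 16
16 → 1² + 6² = 1 + 36 = 37
37 → 3² + 7² = 9 + 49 = 58
58 → 5² + 8² = 25 + 64 = 89  — 89 already seen; the sequence cycles without reaching 1.

not happy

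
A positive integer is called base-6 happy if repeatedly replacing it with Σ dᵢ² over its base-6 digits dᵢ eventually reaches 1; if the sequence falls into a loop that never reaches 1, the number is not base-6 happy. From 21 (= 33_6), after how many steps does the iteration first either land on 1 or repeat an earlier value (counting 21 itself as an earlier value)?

21 = (3,3)_6 → 3² + 3² = 18
18 = (3,0)_6 → 3² + 0² = 9
9 = (1,3)_6 → 1² + 3² = 10
10 = (1,4)_6 → 1² + 4² = 17
17 = (2,5)_6 → 2² + 5² = 29
29 = (4,5)_6 → 4² + 5² = 41
41 = (1,0,5)_6 → 1² + 0² + 5² = 26
26 = (4,2)_6 → 4² + 2² = 20
20 = (3,2)_6 → 3² + 2² = 13
13 = (2,1)_6 → 2² + 1² = 5
5 = (5)_6 → 5² = 25
25 = (4,1)_6 → 4² + 1² = 17  — 17 repeats.
That took 12 steps.

12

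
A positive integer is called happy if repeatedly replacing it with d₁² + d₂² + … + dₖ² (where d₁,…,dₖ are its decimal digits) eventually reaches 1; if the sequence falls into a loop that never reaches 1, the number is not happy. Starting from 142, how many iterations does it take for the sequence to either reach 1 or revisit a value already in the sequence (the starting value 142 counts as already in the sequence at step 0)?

14

142 → 21
21 → 5
5 → 25
25 → 29
29 → 85
85 → 89
89 → 145
145 → 42
42 → 20
20 → 4
4 → 16
16 → 37
37 → 58
58 → 89  — 89 repeats.
That took 14 steps.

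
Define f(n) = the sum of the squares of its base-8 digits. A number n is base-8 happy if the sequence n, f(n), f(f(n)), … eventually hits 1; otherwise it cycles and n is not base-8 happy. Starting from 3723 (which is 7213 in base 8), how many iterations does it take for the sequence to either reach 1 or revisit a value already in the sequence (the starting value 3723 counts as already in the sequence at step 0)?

3723 = (7,2,1,3)_8 → 7² + 2² + 1² + 3² = 49 + 4 + 1 + 9 = 63
63 = (7,7)_8 → 7² + 7² = 49 + 49 = 98
98 = (1,4,2)_8 → 1² + 4² + 2² = 1 + 16 + 4 = 21
21 = (2,5)_8 → 2² + 5² = 4 + 25 = 29
29 = (3,5)_8 → 3² + 5² = 9 + 25 = 34
34 = (4,2)_8 → 4² + 2² = 16 + 4 = 20
20 = (2,4)_8 → 2² + 4² = 4 + 16 = 20  — 20 repeats.
That took 7 steps.

7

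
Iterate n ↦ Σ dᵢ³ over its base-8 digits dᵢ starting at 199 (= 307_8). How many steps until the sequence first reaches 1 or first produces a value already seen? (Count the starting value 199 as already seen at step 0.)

199 = (3,0,7)_8 → 3³ + 0³ + 7³ = 370
370 = (5,6,2)_8 → 5³ + 6³ + 2³ = 349
349 = (5,3,5)_8 → 5³ + 3³ + 5³ = 277
277 = (4,2,5)_8 → 4³ + 2³ + 5³ = 197
197 = (3,0,5)_8 → 3³ + 0³ + 5³ = 152
152 = (2,3,0)_8 → 2³ + 3³ + 0³ = 35
35 = (4,3)_8 → 4³ + 3³ = 91
91 = (1,3,3)_8 → 1³ + 3³ + 3³ = 55
55 = (6,7)_8 → 6³ + 7³ = 559
559 = (1,0,5,7)_8 → 1³ + 0³ + 5³ + 7³ = 469
469 = (7,2,5)_8 → 7³ + 2³ + 5³ = 476
476 = (7,3,4)_8 → 7³ + 3³ + 4³ = 434
434 = (6,6,2)_8 → 6³ + 6³ + 2³ = 440
440 = (6,7,0)_8 → 6³ + 7³ + 0³ = 559  — 559 repeats.
That took 14 steps.

14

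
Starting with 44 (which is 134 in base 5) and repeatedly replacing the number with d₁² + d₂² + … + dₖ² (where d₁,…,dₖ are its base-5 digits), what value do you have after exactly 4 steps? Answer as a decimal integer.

16

44 = (1,3,4)_5 → 1² + 3² + 4² = 1 + 9 + 16 = 26
26 = (1,0,1)_5 → 1² + 0² + 1² = 1 + 0 + 1 = 2
2 = (2)_5 → 2² = 4
4 = (4)_5 → 4² = 16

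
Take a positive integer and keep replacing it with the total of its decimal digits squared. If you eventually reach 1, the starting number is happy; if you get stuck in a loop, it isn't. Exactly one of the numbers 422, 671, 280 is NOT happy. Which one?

422

422: 422 → 24 → 20 → 4 → 16 → 37 → 58 → 89 → 145 → 42 → 20  — repeats 20 (not happy)
671: 671 → 86 → 100 → 1  — reaches 1 (happy)
280: 280 → 68 → 100 → 1  — reaches 1 (happy)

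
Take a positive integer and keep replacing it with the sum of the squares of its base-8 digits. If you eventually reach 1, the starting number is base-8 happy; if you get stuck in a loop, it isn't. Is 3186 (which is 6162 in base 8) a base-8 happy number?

base-8 happy

3186 = (6,1,6,2)_8 → 6² + 1² + 6² + 2² = 77
77 = (1,1,5)_8 → 1² + 1² + 5² = 27
27 = (3,3)_8 → 3² + 3² = 18
18 = (2,2)_8 → 2² + 2² = 8
8 = (1,0)_8 → 1² + 0² = 1  — reached 1.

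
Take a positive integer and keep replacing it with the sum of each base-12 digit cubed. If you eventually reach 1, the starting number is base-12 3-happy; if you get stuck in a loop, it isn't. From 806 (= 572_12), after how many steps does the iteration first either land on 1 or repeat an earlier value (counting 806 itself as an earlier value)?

806 = (5,7,2)_12 → 5³ + 7³ + 2³ = 476
476 = (3,3,8)_12 → 3³ + 3³ + 8³ = 566
566 = (3,11,2)_12 → 3³ + 11³ + 2³ = 1366
1366 = (9,5,10)_12 → 9³ + 5³ + 10³ = 1854
1854 = (1,0,10,6)_12 → 1³ + 0³ + 10³ + 6³ = 1217
1217 = (8,5,5)_12 → 8³ + 5³ + 5³ = 762
762 = (5,3,6)_12 → 5³ + 3³ + 6³ = 368
368 = (2,6,8)_12 → 2³ + 6³ + 8³ = 736
736 = (5,1,4)_12 → 5³ + 1³ + 4³ = 190
190 = (1,3,10)_12 → 1³ + 3³ + 10³ = 1028
1028 = (7,1,8)_12 → 7³ + 1³ + 8³ = 856
856 = (5,11,4)_12 → 5³ + 11³ + 4³ = 1520
1520 = (10,6,8)_12 → 10³ + 6³ + 8³ = 1728
1728 = (1,0,0,0)_12 → 1³ + 0³ + 0³ + 0³ = 1  — reached 1.
That took 14 steps.

14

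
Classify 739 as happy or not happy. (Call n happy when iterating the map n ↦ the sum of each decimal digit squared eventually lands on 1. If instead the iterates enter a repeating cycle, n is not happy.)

happy

739 → 7² + 3² + 9² = 139
139 → 1² + 3² + 9² = 91
91 → 9² + 1² = 82
82 → 8² + 2² = 68
68 → 6² + 8² = 100
100 → 1² + 0² + 0² = 1  — reached 1.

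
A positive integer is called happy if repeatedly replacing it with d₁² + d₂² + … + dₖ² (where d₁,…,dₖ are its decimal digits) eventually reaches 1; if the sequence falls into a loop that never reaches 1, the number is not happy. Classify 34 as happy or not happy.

not happy

34 → 25
25 → 29
29 → 85
85 → 89
89 → 145
145 → 42
42 → 20
20 → 4
4 → 16
16 → 37
37 → 58
58 → 89  — 89 already seen; the sequence cycles without reaching 1.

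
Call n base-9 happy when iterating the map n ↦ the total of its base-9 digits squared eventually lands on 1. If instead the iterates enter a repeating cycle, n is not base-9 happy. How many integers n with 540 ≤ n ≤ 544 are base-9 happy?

1

540: 540 → 72 → 64 → 50 → 50  — not base-9 happy
541: 541 → 73 → 65 → 53 → 89 → 65  — not base-9 happy
542: 542 → 76 → 80 → 128 → 30 → 18 → 4 → 16 → 50 → 50  — not base-9 happy
543: 543 → 81 → 1  — base-9 happy
544: 544 → 88 → 50 → 50  — not base-9 happy
base-9 happy: 543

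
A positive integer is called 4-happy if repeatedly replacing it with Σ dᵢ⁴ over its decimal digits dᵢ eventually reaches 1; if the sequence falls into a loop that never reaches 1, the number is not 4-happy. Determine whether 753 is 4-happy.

753 → 7⁴ + 5⁴ + 3⁴ = 3107
3107 → 3⁴ + 1⁴ + 0⁴ + 7⁴ = 2483
2483 → 2⁴ + 4⁴ + 8⁴ + 3⁴ = 4449
4449 → 4⁴ + 4⁴ + 4⁴ + 9⁴ = 7329
7329 → 7⁴ + 3⁴ + 2⁴ + 9⁴ = 9059
9059 → 9⁴ + 0⁴ + 5⁴ + 9⁴ = 13747
13747 → 1⁴ + 3⁴ + 7⁴ + 4⁴ + 7⁴ = 5140
5140 → 5⁴ + 1⁴ + 4⁴ + 0⁴ = 882
882 → 8⁴ + 8⁴ + 2⁴ = 8208
8208 → 8⁴ + 2⁴ + 0⁴ + 8⁴ = 8208  — 8208 already seen; the sequence cycles without reaching 1.

not 4-happy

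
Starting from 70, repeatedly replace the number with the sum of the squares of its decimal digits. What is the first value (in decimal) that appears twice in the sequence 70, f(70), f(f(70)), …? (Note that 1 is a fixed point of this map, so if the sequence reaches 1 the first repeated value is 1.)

70 → 49
49 → 97
97 → 130
130 → 10
10 → 1  — reached the fixed point 1.
1 → 1, so 1 is the first repeated value.

1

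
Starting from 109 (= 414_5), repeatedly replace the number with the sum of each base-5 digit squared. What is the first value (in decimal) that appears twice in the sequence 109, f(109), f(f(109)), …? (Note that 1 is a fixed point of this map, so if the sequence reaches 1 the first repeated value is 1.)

1

109 = (4,1,4)_5 → 4² + 1² + 4² = 16 + 1 + 16 = 33
33 = (1,1,3)_5 → 1² + 1² + 3² = 1 + 1 + 9 = 11
11 = (2,1)_5 → 2² + 1² = 4 + 1 = 5
5 = (1,0)_5 → 1² + 0² = 1 + 0 = 1  — reached the fixed point 1.
1 → 1, so 1 is the first repeated value.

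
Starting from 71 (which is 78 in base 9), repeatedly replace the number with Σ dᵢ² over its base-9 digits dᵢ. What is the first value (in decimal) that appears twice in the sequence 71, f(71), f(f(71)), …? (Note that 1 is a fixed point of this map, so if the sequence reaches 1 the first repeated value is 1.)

71 = (7,8)_9 → 113
113 = (1,3,5)_9 → 35
35 = (3,8)_9 → 73
73 = (8,1)_9 → 65
65 = (7,2)_9 → 53
53 = (5,8)_9 → 89
89 = (1,0,8)_9 → 65  — 65 already appeared earlier.

65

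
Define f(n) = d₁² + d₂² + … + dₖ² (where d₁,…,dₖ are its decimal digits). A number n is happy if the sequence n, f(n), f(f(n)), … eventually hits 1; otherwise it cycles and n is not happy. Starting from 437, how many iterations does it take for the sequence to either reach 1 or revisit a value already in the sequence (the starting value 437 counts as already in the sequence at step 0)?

12

437 → 4² + 3² + 7² = 74
74 → 7² + 4² = 65
65 → 6² + 5² = 61
61 → 6² + 1² = 37
37 → 3² + 7² = 58
58 → 5² + 8² = 89
89 → 8² + 9² = 145
145 → 1² + 4² + 5² = 42
42 → 4² + 2² = 20
20 → 2² + 0² = 4
4 → 4² = 16
16 → 1² + 6² = 37  — 37 repeats.
That took 12 steps.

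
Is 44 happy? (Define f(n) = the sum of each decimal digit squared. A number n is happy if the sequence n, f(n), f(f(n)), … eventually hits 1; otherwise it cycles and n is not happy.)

happy

44 → 4² + 4² = 32
32 → 3² + 2² = 13
13 → 1² + 3² = 10
10 → 1² + 0² = 1  — reached 1.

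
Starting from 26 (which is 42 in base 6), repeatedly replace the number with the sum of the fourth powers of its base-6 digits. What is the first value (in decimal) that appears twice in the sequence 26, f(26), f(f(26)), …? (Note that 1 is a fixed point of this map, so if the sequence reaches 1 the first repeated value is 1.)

26 = (4,2)_6 → 4⁴ + 2⁴ = 256 + 16 = 272
272 = (1,1,3,2)_6 → 1⁴ + 1⁴ + 3⁴ + 2⁴ = 1 + 1 + 81 + 16 = 99
99 = (2,4,3)_6 → 2⁴ + 4⁴ + 3⁴ = 16 + 256 + 81 = 353
353 = (1,3,4,5)_6 → 1⁴ + 3⁴ + 4⁴ + 5⁴ = 1 + 81 + 256 + 625 = 963
963 = (4,2,4,3)_6 → 4⁴ + 2⁴ + 4⁴ + 3⁴ = 256 + 16 + 256 + 81 = 609
609 = (2,4,5,3)_6 → 2⁴ + 4⁴ + 5⁴ + 3⁴ = 16 + 256 + 625 + 81 = 978
978 = (4,3,1,0)_6 → 4⁴ + 3⁴ + 1⁴ + 0⁴ = 256 + 81 + 1 + 0 = 338
338 = (1,3,2,2)_6 → 1⁴ + 3⁴ + 2⁴ + 2⁴ = 1 + 81 + 16 + 16 = 114
114 = (3,1,0)_6 → 3⁴ + 1⁴ + 0⁴ = 81 + 1 + 0 = 82
82 = (2,1,4)_6 → 2⁴ + 1⁴ + 4⁴ = 16 + 1 + 256 = 273
273 = (1,1,3,3)_6 → 1⁴ + 1⁴ + 3⁴ + 3⁴ = 1 + 1 + 81 + 81 = 164
164 = (4,3,2)_6 → 4⁴ + 3⁴ + 2⁴ = 256 + 81 + 16 = 353  — 353 already appeared earlier.

353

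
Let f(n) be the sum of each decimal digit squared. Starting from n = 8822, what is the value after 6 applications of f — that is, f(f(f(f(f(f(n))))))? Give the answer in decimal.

8822 → 8² + 8² + 2² + 2² = 136
136 → 1² + 3² + 6² = 46
46 → 4² + 6² = 52
52 → 5² + 2² = 29
29 → 2² + 9² = 85
85 → 8² + 5² = 89

89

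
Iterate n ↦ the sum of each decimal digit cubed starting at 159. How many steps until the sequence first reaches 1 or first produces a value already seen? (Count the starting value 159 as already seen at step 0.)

159 → 1³ + 5³ + 9³ = 855
855 → 8³ + 5³ + 5³ = 762
762 → 7³ + 6³ + 2³ = 567
567 → 5³ + 6³ + 7³ = 684
684 → 6³ + 8³ + 4³ = 792
792 → 7³ + 9³ + 2³ = 1080
1080 → 1³ + 0³ + 8³ + 0³ = 513
513 → 5³ + 1³ + 3³ = 153
153 → 1³ + 5³ + 3³ = 153  — 153 repeats.
That took 9 steps.

9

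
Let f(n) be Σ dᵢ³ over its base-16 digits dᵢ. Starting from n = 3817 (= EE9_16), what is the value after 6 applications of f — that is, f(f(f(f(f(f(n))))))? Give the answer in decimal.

2224

3817 = (14,14,9)_16 → 14³ + 14³ + 9³ = 6217
6217 = (1,8,4,9)_16 → 1³ + 8³ + 4³ + 9³ = 1306
1306 = (5,1,10)_16 → 5³ + 1³ + 10³ = 1126
1126 = (4,6,6)_16 → 4³ + 6³ + 6³ = 496
496 = (1,15,0)_16 → 1³ + 15³ + 0³ = 3376
3376 = (13,3,0)_16 → 13³ + 3³ + 0³ = 2224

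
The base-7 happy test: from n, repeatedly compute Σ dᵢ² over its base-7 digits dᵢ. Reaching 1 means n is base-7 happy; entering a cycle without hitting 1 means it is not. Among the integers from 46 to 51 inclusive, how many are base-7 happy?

46: 46 → 52 → 10 → 10  — not base-7 happy
47: 47 → 61 → 27 → 45 → 45  — not base-7 happy
48: 48 → 72 → 14 → 4 → 16 → 8 → 2 → 4  — not base-7 happy
49: 49 → 1  — base-7 happy
50: 50 → 2 → 4 → 16 → 8 → 2  — not base-7 happy
51: 51 → 5 → 25 → 25  — not base-7 happy
base-7 happy: 49

1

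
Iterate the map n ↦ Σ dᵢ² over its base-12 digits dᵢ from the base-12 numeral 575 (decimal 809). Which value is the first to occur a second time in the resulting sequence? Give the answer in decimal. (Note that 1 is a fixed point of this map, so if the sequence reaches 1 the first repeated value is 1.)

100

809 = (5,7,5)_12 → 5² + 7² + 5² = 25 + 49 + 25 = 99
99 = (8,3)_12 → 8² + 3² = 64 + 9 = 73
73 = (6,1)_12 → 6² + 1² = 36 + 1 = 37
37 = (3,1)_12 → 3² + 1² = 9 + 1 = 10
10 = (10)_12 → 10² = 100
100 = (8,4)_12 → 8² + 4² = 64 + 16 = 80
80 = (6,8)_12 → 6² + 8² = 36 + 64 = 100  — 100 already appeared earlier.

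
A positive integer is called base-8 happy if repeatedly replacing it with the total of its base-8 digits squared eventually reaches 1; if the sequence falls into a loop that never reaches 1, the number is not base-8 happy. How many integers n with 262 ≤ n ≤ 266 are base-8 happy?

262: 262 → 52 → 52  — not base-8 happy
263: 263 → 65 → 2 → 4 → 16 → 4  — not base-8 happy
264: 264 → 17 → 5 → 25 → 10 → 5  — not base-8 happy
265: 265 → 18 → 8 → 1  — base-8 happy
266: 266 → 21 → 29 → 34 → 20 → 20  — not base-8 happy
base-8 happy: 265

1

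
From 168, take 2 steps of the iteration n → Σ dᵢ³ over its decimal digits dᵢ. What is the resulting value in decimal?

168 → 729
729 → 1080

1080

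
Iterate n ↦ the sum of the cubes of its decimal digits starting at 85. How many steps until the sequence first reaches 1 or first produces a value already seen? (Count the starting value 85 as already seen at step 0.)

9

85 → 8³ + 5³ = 637
637 → 6³ + 3³ + 7³ = 586
586 → 5³ + 8³ + 6³ = 853
853 → 8³ + 5³ + 3³ = 664
664 → 6³ + 6³ + 4³ = 496
496 → 4³ + 9³ + 6³ = 1009
1009 → 1³ + 0³ + 0³ + 9³ = 730
730 → 7³ + 3³ + 0³ = 370
370 → 3³ + 7³ + 0³ = 370  — 370 repeats.
That took 9 steps.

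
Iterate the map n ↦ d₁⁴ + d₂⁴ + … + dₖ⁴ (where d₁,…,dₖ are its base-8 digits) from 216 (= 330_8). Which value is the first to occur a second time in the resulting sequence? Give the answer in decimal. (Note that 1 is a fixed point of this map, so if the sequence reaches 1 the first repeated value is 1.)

1

216 = (3,3,0)_8 → 3⁴ + 3⁴ + 0⁴ = 162
162 = (2,4,2)_8 → 2⁴ + 4⁴ + 2⁴ = 288
288 = (4,4,0)_8 → 4⁴ + 4⁴ + 0⁴ = 512
512 = (1,0,0,0)_8 → 1⁴ + 0⁴ + 0⁴ + 0⁴ = 1  — reached the fixed point 1.
1 → 1, so 1 is the first repeated value.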